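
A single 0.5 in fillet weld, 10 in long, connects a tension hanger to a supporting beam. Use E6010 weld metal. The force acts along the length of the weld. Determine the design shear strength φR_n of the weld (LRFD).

E60XX → F_EXX = 60 ksi.
Effective throat t_e = 0.707 × 0.5 = 0.3535 in.
Total length L = 10 in; A_we = 0.3535 × 10 = 3.535 in².
F_nw = 0.6 F_EXX = 0.6 × 60 = 36 ksi.
φR_n = 0.75 × 36 × 3.535 = 95.44 kips.

φR_n ≈ 95.4 kips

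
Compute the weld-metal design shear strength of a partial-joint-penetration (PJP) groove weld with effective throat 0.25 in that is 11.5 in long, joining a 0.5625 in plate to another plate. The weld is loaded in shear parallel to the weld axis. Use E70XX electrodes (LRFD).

φR_n ≈ 90.6 kip

E70XX → F_EXX = 70 ksi.
Effective throat (given) t_e = 0.25 in.
A_we = 0.25 × 11.5 = 2.875 in².
F_nw = 0.6 F_EXX = 42 ksi.
φR_n = 0.75 × 42 × 2.875 = 90.56 kip.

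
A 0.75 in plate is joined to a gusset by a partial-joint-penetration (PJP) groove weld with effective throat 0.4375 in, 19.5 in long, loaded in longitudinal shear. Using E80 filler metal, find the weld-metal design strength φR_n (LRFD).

φR_n ≈ 307 kips

E80XX → F_EXX = 80 ksi.
Effective throat (given) t_e = 0.4375 in.
A_we = 0.4375 × 19.5 = 8.531 in².
F_nw = 0.6 F_EXX = 48 ksi.
φR_n = 0.75 × 48 × 8.531 = 307.1 kips.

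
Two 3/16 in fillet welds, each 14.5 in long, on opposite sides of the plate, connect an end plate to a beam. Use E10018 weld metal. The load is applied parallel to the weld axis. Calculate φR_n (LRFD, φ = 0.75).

φR_n ≈ 173 kips

E100XX → F_EXX = 100 ksi.
Effective throat t_e = 0.707 × 0.1875 = 0.1326 in.
Total length L = 29 in; A_we = 0.1326 × 29 = 3.844 in².
F_nw = 0.6 F_EXX = 0.6 × 100 = 60 ksi.
φR_n = 0.75 × 60 × 3.844 = 173 kips.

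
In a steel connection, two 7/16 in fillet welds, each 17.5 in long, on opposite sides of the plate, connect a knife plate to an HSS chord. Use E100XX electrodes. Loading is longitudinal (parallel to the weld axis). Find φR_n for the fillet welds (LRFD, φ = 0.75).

E100XX → F_EXX = 100 ksi.
Effective throat t_e = 0.707 × 0.4375 = 0.3093 in.
Total length L = 35 in; A_we = 0.3093 × 35 = 10.83 in².
F_nw = 0.6 F_EXX = 0.6 × 100 = 60 ksi.
φR_n = 0.75 × 60 × 10.83 = 487.2 kips.

φR_n ≈ 487 kips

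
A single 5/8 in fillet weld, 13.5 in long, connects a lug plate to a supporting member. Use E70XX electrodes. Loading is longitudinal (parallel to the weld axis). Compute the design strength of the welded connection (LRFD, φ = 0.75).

E70XX → F_EXX = 70 ksi.
Effective throat t_e = 0.707 × 0.625 = 0.4419 in.
Total length L = 13.5 in; A_we = 0.4419 × 13.5 = 5.965 in².
F_nw = 0.6 F_EXX = 0.6 × 70 = 42 ksi.
φR_n = 0.75 × 42 × 5.965 = 187.9 kips.

φR_n ≈ 188 kips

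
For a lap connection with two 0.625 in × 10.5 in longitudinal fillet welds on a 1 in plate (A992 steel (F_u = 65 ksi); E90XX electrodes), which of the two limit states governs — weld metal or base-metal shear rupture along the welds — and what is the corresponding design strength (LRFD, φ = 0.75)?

E90XX → F_EXX = 90 ksi.
t_e = 0.707 × 0.625 = 0.4419 in; L = 21 in.
Weld metal: φR_n = 0.75 × 0.6 × 90 × 0.4419 × 21 = 375.8 kips.
Base metal (shear rupture): φR_n = 0.75 × 0.6 × 65 × 1 × 21 = 614.2 kips.
Governing: weld metal.

φR_n ≈ 376 kips (weld metal governs)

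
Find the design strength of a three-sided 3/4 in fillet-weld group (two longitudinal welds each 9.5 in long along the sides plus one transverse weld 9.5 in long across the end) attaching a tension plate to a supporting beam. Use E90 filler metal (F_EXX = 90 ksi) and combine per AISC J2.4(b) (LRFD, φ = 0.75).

φR_n ≈ 653 kips

t_e = 0.707 × 0.75 = 0.5302 in.
R_nwl = 0.6 × 90 × 0.5302 × 19 = 544 kips (longitudinal, 2 welds).
R_nwt = 0.6 × 90 × 0.5302 × 9.5 = 272 kips (transverse, base value).
(i) R_nwl + R_nwt = 816.1 kips; (ii) 0.85 R_nwl + 1.5 R_nwt = 870.5 kips.
R_n = max = 870.5 kips [governs: (ii)]; φR_n = 652.8 kips.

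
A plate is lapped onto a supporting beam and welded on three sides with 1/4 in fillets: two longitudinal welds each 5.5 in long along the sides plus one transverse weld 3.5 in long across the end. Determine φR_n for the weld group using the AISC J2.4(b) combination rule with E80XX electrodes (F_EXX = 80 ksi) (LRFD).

t_e = 0.707 × 0.25 = 0.1767 in.
R_nwl = 0.6 × 80 × 0.1767 × 11 = 93.32 kips (longitudinal, 2 welds).
R_nwt = 0.6 × 80 × 0.1767 × 3.5 = 29.69 kips (transverse, base value).
(i) R_nwl + R_nwt = 123 kips; (ii) 0.85 R_nwl + 1.5 R_nwt = 123.9 kips.
R_n = max = 123.9 kips [governs: (ii)]; φR_n = 92.9 kips.

φR_n ≈ 92.9 kips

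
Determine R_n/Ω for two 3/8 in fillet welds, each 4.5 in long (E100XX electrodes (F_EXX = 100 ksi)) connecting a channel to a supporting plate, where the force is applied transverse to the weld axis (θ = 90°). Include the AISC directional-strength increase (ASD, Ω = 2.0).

t_e = 0.707 × 0.375 = 0.2651 in; A_we = 0.2651 × 9 = 2.386 in².
Directional factor: 1.0 + 0.5 sin^1.5(90°) = 1.5.
F_nw = 0.6 × 100 × 1.5 = 90 ksi.
R_n/Ω = (90 × 2.386) / 2.0 = 107.4 kips.

R_n/Ω ≈ 107 kips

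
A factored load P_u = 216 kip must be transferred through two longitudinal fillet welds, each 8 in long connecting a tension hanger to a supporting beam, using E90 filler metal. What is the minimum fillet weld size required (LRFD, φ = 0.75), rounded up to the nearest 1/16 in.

E90XX → F_EXX = 90 ksi.
Total weld length L = 16 in.
Required throat t_e = P_u / (φ × 0.6 F_EXX × L) = 216 / (0.75 × 0.6 × 90 × 16) = 0.3333 in.
Required leg w = t_e / 0.707 = 0.4715 in → use 1/2 in.

w = 1/2 in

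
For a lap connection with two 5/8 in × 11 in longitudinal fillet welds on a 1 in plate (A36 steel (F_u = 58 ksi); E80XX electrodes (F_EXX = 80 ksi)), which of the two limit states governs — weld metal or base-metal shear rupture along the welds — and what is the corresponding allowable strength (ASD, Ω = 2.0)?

R_n/Ω ≈ 233 kip (weld metal governs)

t_e = 0.707 × 0.625 = 0.4419 in; L = 22 in.
Weld metal: R_n/Ω = (1/2.0) × 0.6 × 80 × 0.4419 × 22 = 233.3 kip.
Base metal (shear rupture): R_n/Ω = (1/2.0) × 0.6 × 58 × 1 × 22 = 382.8 kip.
Governing: weld metal.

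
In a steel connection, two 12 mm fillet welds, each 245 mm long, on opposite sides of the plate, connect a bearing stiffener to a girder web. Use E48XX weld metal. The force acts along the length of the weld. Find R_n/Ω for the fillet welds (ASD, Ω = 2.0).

E48XX → F_EXX = 480 MPa.
Effective throat t_e = 0.707 × 12 = 8.484 mm.
Total length L = 490 mm; A_we = 8.484 × 490 = 4157 mm².
F_nw = 0.6 F_EXX = 0.6 × 480 = 288 MPa.
R_n = 288 × 4157 × 10⁻³ = 1197 kN; R_n/Ω = 1197/2.0 = 598.6 kN.

R_n/Ω ≈ 599 kN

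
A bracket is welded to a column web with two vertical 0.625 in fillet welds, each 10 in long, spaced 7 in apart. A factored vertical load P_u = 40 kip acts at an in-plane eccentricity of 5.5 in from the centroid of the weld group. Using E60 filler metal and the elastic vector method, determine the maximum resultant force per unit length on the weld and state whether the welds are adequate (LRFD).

E60XX → F_EXX = 60 ksi.
Total weld length L_w = 20 in. Treat welds as unit-width lines.
Polar moment about centroid: J = 2[d³/12 + d(b/2)²] = 2[10³/12 + 10×3.5²] = 411.7 in³.
Direct shear f_v = P/L_w = 40 / 20 = 2 kip/in (vertical).
Torsion M = P·e = 40 × 5.5 = 220 kip·in.
Critical point at (x, y) = (3.5, 5) from centroid. f_tx = M·y/J = 2.672 kip/in; f_ty = M·x/J = 1.87 kip/in.
Resultant f_max = √[f_tx² + (f_v + f_ty)²] = √[2.672² + (2 + 1.87)²] = 4.703 kip/in.
Capacity per unit length: φr_n = 0.75 × 0.6 × 60 × (0.707 × 0.625) = 11.93 kip/in.
4.703 ≤ 11.93 → adequate.

f_max ≈ 4.7 kip/in; adequate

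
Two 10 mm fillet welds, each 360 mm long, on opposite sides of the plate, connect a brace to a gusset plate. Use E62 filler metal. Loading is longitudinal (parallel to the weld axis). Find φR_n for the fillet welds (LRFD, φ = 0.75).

E62XX → F_EXX = 620 MPa.
Effective throat t_e = 0.707 × 10 = 7.07 mm.
Total length L = 720 mm; A_we = 7.07 × 720 = 5090 mm².
F_nw = 0.6 F_EXX = 0.6 × 620 = 372 MPa.
φR_n = 0.75 × 372 × 5090 × 10⁻³ = 1420 kN.

φR_n ≈ 1420 kN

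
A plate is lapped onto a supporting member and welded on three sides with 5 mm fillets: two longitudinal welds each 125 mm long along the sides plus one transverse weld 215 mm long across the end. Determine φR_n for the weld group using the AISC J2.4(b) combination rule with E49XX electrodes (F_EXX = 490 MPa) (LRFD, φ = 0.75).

φR_n ≈ 417 kN

t_e = 0.707 × 5 = 3.535 mm.
R_nwl = 0.6 × 490 × 3.535 × 250 × 10⁻³ = 259.8 kN (longitudinal, 2 welds).
R_nwt = 0.6 × 490 × 3.535 × 215 × 10⁻³ = 223.4 kN (transverse, base value).
(i) R_nwl + R_nwt = 483.3 kN; (ii) 0.85 R_nwl + 1.5 R_nwt = 556 kN.
R_n = max = 556 kN [governs: (ii)]; φR_n = 417 kN.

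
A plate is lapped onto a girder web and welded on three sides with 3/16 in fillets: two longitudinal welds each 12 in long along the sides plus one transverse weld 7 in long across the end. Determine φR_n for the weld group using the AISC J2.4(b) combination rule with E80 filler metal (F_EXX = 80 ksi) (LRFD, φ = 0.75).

t_e = 0.707 × 0.1875 = 0.1326 in.
R_nwl = 0.6 × 80 × 0.1326 × 24 = 152.7 kips (longitudinal, 2 welds).
R_nwt = 0.6 × 80 × 0.1326 × 7 = 44.54 kips (transverse, base value).
(i) R_nwl + R_nwt = 197.3 kips; (ii) 0.85 R_nwl + 1.5 R_nwt = 196.6 kips.
R_n = max = 197.3 kips [governs: (i)]; φR_n = 147.9 kips.

φR_n ≈ 148 kips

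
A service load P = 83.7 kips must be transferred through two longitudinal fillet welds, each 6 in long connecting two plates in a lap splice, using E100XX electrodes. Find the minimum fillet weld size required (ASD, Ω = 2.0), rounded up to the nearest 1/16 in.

w = 3/8 in

E100XX → F_EXX = 100 ksi.
Total weld length L = 12 in.
Required throat t_e = P × Ω / (0.6 F_EXX × L) = 83.7 × 2.0 / (0.6 × 100 × 12) = 0.2325 in.
Required leg w = t_e / 0.707 = 0.3289 in → use 3/8 in.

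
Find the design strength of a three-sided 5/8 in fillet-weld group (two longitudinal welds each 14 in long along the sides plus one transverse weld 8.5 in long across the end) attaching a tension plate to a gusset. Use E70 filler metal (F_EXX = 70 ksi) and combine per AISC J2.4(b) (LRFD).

t_e = 0.707 × 0.625 = 0.4419 in.
R_nwl = 0.6 × 70 × 0.4419 × 28 = 519.6 kips (longitudinal, 2 welds).
R_nwt = 0.6 × 70 × 0.4419 × 8.5 = 157.7 kips (transverse, base value).
(i) R_nwl + R_nwt = 677.4 kips; (ii) 0.85 R_nwl + 1.5 R_nwt = 678.3 kips.
R_n = max = 678.3 kips [governs: (ii)]; φR_n = 508.7 kips.

φR_n ≈ 509 kips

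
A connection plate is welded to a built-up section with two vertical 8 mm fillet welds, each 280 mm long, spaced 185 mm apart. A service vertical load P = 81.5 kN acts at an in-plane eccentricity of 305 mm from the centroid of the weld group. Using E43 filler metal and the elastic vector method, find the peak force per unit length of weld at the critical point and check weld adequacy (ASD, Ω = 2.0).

f_max ≈ 587 N/mm; adequate

E43XX → F_EXX = 430 MPa.
Total weld length L_w = 560 mm. Treat welds as unit-width lines.
Polar moment about centroid: J = 2[d³/12 + d(b/2)²] = 2[280³/12 + 280×92.5²] = 8450000 mm³.
Direct shear f_v = P/L_w = 81.5×10³ / 560 = 145.5 N/mm (vertical).
Torsion M = P·e = 81.5×10³ × 305 = 24858000 N·mm.
Critical point at (x, y) = (92.5, 140) from centroid. f_tx = M·y/J = 411.8 N/mm; f_ty = M·x/J = 272.1 N/mm.
Resultant f_max = √[f_tx² + (f_v + f_ty)²] = √[411.8² + (145.5 + 272.1)²] = 586.5 N/mm.
Capacity per unit length: r_n/Ω = (1/2.0) × 0.6 × 430 × (0.707 × 8) = 729.6 N/mm.
586.5 ≤ 729.6 → adequate.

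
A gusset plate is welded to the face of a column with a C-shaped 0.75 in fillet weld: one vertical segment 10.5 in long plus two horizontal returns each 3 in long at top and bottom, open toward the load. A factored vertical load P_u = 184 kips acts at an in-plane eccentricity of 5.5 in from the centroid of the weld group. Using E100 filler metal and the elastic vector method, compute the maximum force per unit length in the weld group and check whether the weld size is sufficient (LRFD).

f_max ≈ 27.9 kip/in; NOT adequate

E100XX → F_EXX = 100 ksi.
Total weld length L_w = 16.5 in. Treat welds as unit-width lines.
Centroid: x̄ = 2×3×1.5 / 16.5 = 0.5455 in from the vertical weld.
Polar moment about centroid: J = I_x + I_y = [10.5³/12 + 2×3×5.25²] + [10.5×0.5455² + 2(3³/12 + 3×0.9545²)] = 274.9 in³.
Direct shear f_v = P/L_w = 184 / 16.5 = 11.15 kip/in (vertical).
Torsion M = P·e = 184 × 5.5 = 1012 kip·in.
Critical point at (x, y) = (2.455, 5.25) from centroid. f_tx = M·y/J = 19.32 kip/in; f_ty = M·x/J = 9.035 kip/in.
Resultant f_max = √[f_tx² + (f_v + f_ty)²] = √[19.32² + (11.15 + 9.035)²] = 27.95 kip/in.
Capacity per unit length: φr_n = 0.75 × 0.6 × 100 × (0.707 × 0.75) = 23.86 kip/in.
27.95 > 23.86 → NOT adequate.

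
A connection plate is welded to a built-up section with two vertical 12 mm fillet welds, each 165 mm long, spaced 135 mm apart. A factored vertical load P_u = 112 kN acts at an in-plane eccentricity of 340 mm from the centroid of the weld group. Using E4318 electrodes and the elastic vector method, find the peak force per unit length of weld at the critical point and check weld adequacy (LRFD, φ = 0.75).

f_max ≈ 2030 N/mm; NOT adequate

E43XX → F_EXX = 430 MPa.
Total weld length L_w = 330 mm. Treat welds as unit-width lines.
Polar moment about centroid: J = 2[d³/12 + d(b/2)²] = 2[165³/12 + 165×67.5²] = 2252000 mm³.
Direct shear f_v = P/L_w = 112×10³ / 330 = 339.4 N/mm (vertical).
Torsion M = P·e = 112×10³ × 340 = 38080000 N·mm.
Critical point at (x, y) = (67.5, 82.5) from centroid. f_tx = M·y/J = 1395 N/mm; f_ty = M·x/J = 1141 N/mm.
Resultant f_max = √[f_tx² + (f_v + f_ty)²] = √[1395² + (339.4 + 1141)²] = 2034 N/mm.
Capacity per unit length: φr_n = 0.75 × 0.6 × 430 × (0.707 × 12) = 1642 N/mm.
2034 > 1642 → NOT adequate.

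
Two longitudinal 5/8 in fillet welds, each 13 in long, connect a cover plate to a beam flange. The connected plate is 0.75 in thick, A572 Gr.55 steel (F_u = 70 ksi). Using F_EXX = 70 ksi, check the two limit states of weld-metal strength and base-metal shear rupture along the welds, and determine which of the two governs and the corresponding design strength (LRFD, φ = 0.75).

φR_n ≈ 362 kips (weld metal governs)

t_e = 0.707 × 0.625 = 0.4419 in; L = 26 in.
Weld metal: φR_n = 0.75 × 0.6 × 70 × 0.4419 × 26 = 361.9 kips.
Base metal (shear rupture): φR_n = 0.75 × 0.6 × 70 × 0.75 × 26 = 614.2 kips.
Governing: weld metal.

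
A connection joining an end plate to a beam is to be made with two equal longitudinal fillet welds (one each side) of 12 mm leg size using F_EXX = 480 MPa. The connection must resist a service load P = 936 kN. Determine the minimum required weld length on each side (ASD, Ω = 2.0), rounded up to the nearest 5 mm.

Throat t_e = 0.707 × 12 = 8.484 mm.
r_n/Ω = (0.6 × 480 × 8.484) / 2.0 = 1222 N/mm = 1.222 kN/mm.
L_req = P / (r_n/Ω) = 936 / 1.222 = 766.1 mm total.
Per side: 766.1 / 2 = 383.1 mm.
Round up → use L = 385 mm on each side.

L = 385 mm on each side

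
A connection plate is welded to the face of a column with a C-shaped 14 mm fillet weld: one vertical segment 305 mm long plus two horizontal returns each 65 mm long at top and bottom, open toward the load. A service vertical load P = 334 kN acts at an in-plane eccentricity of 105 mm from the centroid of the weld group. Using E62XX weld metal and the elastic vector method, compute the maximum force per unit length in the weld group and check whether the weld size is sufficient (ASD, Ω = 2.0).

f_max ≈ 1480 N/mm; adequate

E62XX → F_EXX = 620 MPa.
Total weld length L_w = 435 mm. Treat welds as unit-width lines.
Centroid: x̄ = 2×65×32.5 / 435 = 9.713 mm from the vertical weld.
Polar moment about centroid: J = I_x + I_y = [305³/12 + 2×65×152.5²] + [305×9.713² + 2(65³/12 + 65×22.79²)] = 5530000 mm³.
Direct shear f_v = P/L_w = 334×10³ / 435 = 767.8 N/mm (vertical).
Torsion M = P·e = 334×10³ × 105 = 35070000 N·mm.
Critical point at (x, y) = (55.29, 152.5) from centroid. f_tx = M·y/J = 967.2 N/mm; f_ty = M·x/J = 350.6 N/mm.
Resultant f_max = √[f_tx² + (f_v + f_ty)²] = √[967.2² + (767.8 + 350.6)²] = 1479 N/mm.
Capacity per unit length: r_n/Ω = (1/2.0) × 0.6 × 620 × (0.707 × 14) = 1841 N/mm.
1479 ≤ 1841 → adequate.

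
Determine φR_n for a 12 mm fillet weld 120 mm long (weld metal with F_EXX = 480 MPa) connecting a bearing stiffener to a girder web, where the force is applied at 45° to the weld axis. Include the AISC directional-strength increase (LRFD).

t_e = 0.707 × 12 = 8.484 mm; A_we = 8.484 × 120 = 1018 mm².
Directional factor: 1.0 + 0.5 sin^1.5(45°) = 1.297.
F_nw = 0.6 × 480 × 1.297 = 373.6 MPa.
φR_n = 0.75 × 373.6 × 1018 × 10⁻³ = 285.3 kN.

φR_n ≈ 285 kN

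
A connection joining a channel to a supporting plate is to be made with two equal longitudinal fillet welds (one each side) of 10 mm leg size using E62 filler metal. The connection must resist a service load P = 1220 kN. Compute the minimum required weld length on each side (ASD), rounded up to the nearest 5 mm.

L = 465 mm on each side

E62XX → F_EXX = 620 MPa.
Throat t_e = 0.707 × 10 = 7.07 mm.
r_n/Ω = (0.6 × 620 × 7.07) / 2.0 = 1315 N/mm = 1.315 kN/mm.
L_req = P / (r_n/Ω) = 1220 / 1.315 = 927.7 mm total.
Per side: 927.7 / 2 = 463.9 mm.
Round up → use L = 465 mm on each side.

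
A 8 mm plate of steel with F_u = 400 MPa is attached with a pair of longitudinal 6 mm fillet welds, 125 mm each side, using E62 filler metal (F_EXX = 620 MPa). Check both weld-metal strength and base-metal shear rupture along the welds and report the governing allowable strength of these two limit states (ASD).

R_n/Ω ≈ 197 kN (weld metal governs)

t_e = 0.707 × 6 = 4.242 mm; L = 250 mm.
Weld metal: R_n/Ω = (1/2.0) × 0.6 × 620 × 4.242 × 250 × 10⁻³ = 197.3 kN.
Base metal (shear rupture): R_n/Ω = (1/2.0) × 0.6 × 400 × 8 × 250 × 10⁻³ = 240 kN.
Governing: weld metal.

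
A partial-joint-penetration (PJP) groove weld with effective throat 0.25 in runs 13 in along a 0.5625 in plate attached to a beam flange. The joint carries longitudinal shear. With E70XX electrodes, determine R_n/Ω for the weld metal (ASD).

R_n/Ω ≈ 68.2 kip

E70XX → F_EXX = 70 ksi.
Effective throat (given) t_e = 0.25 in.
A_we = 0.25 × 13 = 3.25 in².
F_nw = 0.6 F_EXX = 42 ksi.
R_n/Ω = (42 × 3.25) / 2.0 = 68.25 kip.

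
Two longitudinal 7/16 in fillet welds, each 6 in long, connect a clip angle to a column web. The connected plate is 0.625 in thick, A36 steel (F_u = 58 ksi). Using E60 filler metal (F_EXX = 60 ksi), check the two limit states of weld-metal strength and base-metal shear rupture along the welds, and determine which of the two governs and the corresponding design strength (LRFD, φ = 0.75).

φR_n ≈ 100 kips (weld metal governs)

t_e = 0.707 × 0.4375 = 0.3093 in; L = 12 in.
Weld metal: φR_n = 0.75 × 0.6 × 60 × 0.3093 × 12 = 100.2 kips.
Base metal (shear rupture): φR_n = 0.75 × 0.6 × 58 × 0.625 × 12 = 195.8 kips.
Governing: weld metal.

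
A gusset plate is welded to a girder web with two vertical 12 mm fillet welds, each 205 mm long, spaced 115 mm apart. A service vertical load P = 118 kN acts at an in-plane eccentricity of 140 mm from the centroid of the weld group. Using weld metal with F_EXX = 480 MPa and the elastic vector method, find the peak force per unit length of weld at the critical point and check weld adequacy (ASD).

f_max ≈ 873 N/mm; adequate

Total weld length L_w = 410 mm. Treat welds as unit-width lines.
Polar moment about centroid: J = 2[d³/12 + d(b/2)²] = 2[205³/12 + 205×57.5²] = 2791000 mm³.
Direct shear f_v = P/L_w = 118×10³ / 410 = 287.8 N/mm (vertical).
Torsion M = P·e = 118×10³ × 140 = 16520000 N·mm.
Critical point at (x, y) = (57.5, 102.5) from centroid. f_tx = M·y/J = 606.6 N/mm; f_ty = M·x/J = 340.3 N/mm.
Resultant f_max = √[f_tx² + (f_v + f_ty)²] = √[606.6² + (287.8 + 340.3)²] = 873.2 N/mm.
Capacity per unit length: r_n/Ω = (1/2.0) × 0.6 × 480 × (0.707 × 12) = 1222 N/mm.
873.2 ≤ 1222 → adequate.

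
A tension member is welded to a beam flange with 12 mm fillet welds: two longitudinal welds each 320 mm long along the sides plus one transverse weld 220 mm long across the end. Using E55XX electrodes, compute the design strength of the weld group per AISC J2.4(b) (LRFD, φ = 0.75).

φR_n ≈ 1840 kN

E55XX → F_EXX = 550 MPa.
t_e = 0.707 × 12 = 8.484 mm.
R_nwl = 0.6 × 550 × 8.484 × 640 × 10⁻³ = 1792 kN (longitudinal, 2 welds).
R_nwt = 0.6 × 550 × 8.484 × 220 × 10⁻³ = 615.9 kN (transverse, base value).
(i) R_nwl + R_nwt = 2408 kN; (ii) 0.85 R_nwl + 1.5 R_nwt = 2447 kN.
R_n = max = 2447 kN [governs: (ii)]; φR_n = 1835 kN.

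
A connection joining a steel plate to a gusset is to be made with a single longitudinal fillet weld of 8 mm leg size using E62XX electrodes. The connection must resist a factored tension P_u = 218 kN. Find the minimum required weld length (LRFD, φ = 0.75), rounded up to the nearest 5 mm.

L = 140 mm

E62XX → F_EXX = 620 MPa.
Throat t_e = 0.707 × 8 = 5.656 mm.
φr_n = 0.75 × 0.6 × 620 × 5.656 × 10⁻³ = 1.578 kN/mm.
L_req = P_u / φr_n = 218 / 1.578 = 138.1 mm total.
Round up → use L = 140 mm.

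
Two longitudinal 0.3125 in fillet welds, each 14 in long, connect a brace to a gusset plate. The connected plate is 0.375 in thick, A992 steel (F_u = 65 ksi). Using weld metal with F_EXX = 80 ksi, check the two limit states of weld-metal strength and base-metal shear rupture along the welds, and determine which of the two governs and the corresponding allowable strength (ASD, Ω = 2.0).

R_n/Ω ≈ 148 kip (weld metal governs)

t_e = 0.707 × 0.3125 = 0.2209 in; L = 28 in.
Weld metal: R_n/Ω = (1/2.0) × 0.6 × 80 × 0.2209 × 28 = 148.5 kip.
Base metal (shear rupture): R_n/Ω = (1/2.0) × 0.6 × 65 × 0.375 × 28 = 204.8 kip.
Governing: weld metal.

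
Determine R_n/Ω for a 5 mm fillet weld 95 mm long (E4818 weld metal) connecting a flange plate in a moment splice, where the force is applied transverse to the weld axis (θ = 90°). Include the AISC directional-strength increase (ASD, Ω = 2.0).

R_n/Ω ≈ 72.5 kN

E48XX → F_EXX = 480 MPa.
t_e = 0.707 × 5 = 3.535 mm; A_we = 3.535 × 95 = 335.8 mm².
Directional factor: 1.0 + 0.5 sin^1.5(90°) = 1.5.
F_nw = 0.6 × 480 × 1.5 = 432 MPa.
R_n/Ω = (432 × 335.8) / 2.0 × 10⁻³ = 72.54 kN.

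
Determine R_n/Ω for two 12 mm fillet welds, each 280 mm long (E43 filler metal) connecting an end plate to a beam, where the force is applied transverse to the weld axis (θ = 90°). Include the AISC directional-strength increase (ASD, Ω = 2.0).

E43XX → F_EXX = 430 MPa.
t_e = 0.707 × 12 = 8.484 mm; A_we = 8.484 × 560 = 4751 mm².
Directional factor: 1.0 + 0.5 sin^1.5(90°) = 1.5.
F_nw = 0.6 × 430 × 1.5 = 387 MPa.
R_n/Ω = (387 × 4751) / 2.0 × 10⁻³ = 919.3 kN.

R_n/Ω ≈ 919 kN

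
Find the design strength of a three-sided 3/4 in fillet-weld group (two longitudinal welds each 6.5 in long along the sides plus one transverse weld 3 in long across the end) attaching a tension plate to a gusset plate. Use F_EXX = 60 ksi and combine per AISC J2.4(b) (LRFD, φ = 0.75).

φR_n ≈ 229 kip

t_e = 0.707 × 0.75 = 0.5302 in.
R_nwl = 0.6 × 60 × 0.5302 × 13 = 248.2 kip (longitudinal, 2 welds).
R_nwt = 0.6 × 60 × 0.5302 × 3 = 57.27 kip (transverse, base value).
(i) R_nwl + R_nwt = 305.4 kip; (ii) 0.85 R_nwl + 1.5 R_nwt = 296.8 kip.
R_n = max = 305.4 kip [governs: (i)]; φR_n = 229.1 kip.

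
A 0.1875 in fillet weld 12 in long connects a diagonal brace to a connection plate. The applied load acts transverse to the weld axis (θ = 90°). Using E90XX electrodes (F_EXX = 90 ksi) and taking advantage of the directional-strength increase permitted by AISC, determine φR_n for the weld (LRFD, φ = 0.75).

φR_n ≈ 96.6 kip

t_e = 0.707 × 0.1875 = 0.1326 in; A_we = 0.1326 × 12 = 1.591 in².
Directional factor: 1.0 + 0.5 sin^1.5(90°) = 1.5.
F_nw = 0.6 × 90 × 1.5 = 81 ksi.
φR_n = 0.75 × 81 × 1.591 = 96.64 kip.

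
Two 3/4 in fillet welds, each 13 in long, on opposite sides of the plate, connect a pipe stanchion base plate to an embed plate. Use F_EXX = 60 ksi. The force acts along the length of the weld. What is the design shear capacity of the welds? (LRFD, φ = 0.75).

φR_n ≈ 372 kip

Effective throat t_e = 0.707 × 0.75 = 0.5302 in.
Total length L = 26 in; A_we = 0.5302 × 26 = 13.79 in².
F_nw = 0.6 F_EXX = 0.6 × 60 = 36 ksi.
φR_n = 0.75 × 36 × 13.79 = 372.2 kip.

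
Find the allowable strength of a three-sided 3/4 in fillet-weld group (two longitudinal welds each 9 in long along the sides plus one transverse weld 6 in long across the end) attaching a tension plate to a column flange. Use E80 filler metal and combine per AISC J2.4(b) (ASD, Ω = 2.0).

R_n/Ω ≈ 309 kips

E80XX → F_EXX = 80 ksi.
t_e = 0.707 × 0.75 = 0.5302 in.
R_nwl = 0.6 × 80 × 0.5302 × 18 = 458.1 kips (longitudinal, 2 welds).
R_nwt = 0.6 × 80 × 0.5302 × 6 = 152.7 kips (transverse, base value).
(i) R_nwl + R_nwt = 610.8 kips; (ii) 0.85 R_nwl + 1.5 R_nwt = 618.5 kips.
R_n = max = 618.5 kips [governs: (ii)]; R_n/Ω = 309.2 kips.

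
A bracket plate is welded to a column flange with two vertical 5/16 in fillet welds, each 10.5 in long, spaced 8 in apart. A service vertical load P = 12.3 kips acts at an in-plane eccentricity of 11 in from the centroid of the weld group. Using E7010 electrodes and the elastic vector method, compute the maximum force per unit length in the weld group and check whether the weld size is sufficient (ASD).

E70XX → F_EXX = 70 ksi.
Total weld length L_w = 21 in. Treat welds as unit-width lines.
Polar moment about centroid: J = 2[d³/12 + d(b/2)²] = 2[10.5³/12 + 10.5×4²] = 528.9 in³.
Direct shear f_v = P/L_w = 12.3 / 21 = 0.5857 kip/in (vertical).
Torsion M = P·e = 12.3 × 11 = 135.3 kip·in.
Critical point at (x, y) = (4, 5.25) from centroid. f_tx = M·y/J = 1.343 kip/in; f_ty = M·x/J = 1.023 kip/in.
Resultant f_max = √[f_tx² + (f_v + f_ty)²] = √[1.343² + (0.5857 + 1.023)²] = 2.096 kip/in.
Capacity per unit length: r_n/Ω = (1/2.0) × 0.6 × 70 × (0.707 × 0.3125) = 4.64 kip/in.
2.096 ≤ 4.64 → adequate.

f_max ≈ 2.1 kip/in; adequate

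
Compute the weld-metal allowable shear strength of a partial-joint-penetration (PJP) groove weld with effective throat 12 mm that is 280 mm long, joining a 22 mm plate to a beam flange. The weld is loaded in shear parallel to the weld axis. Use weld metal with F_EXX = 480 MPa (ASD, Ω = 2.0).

Effective throat (given) t_e = 12 mm.
A_we = 12 × 280 = 3360 mm².
F_nw = 0.6 F_EXX = 288 MPa.
R_n/Ω = (288 × 3360) / 2.0 × 10⁻³ = 483.8 kN.

R_n/Ω ≈ 484 kN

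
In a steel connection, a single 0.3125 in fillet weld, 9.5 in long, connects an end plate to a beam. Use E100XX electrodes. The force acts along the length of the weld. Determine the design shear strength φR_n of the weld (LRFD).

φR_n ≈ 94.5 kip

E100XX → F_EXX = 100 ksi.
Effective throat t_e = 0.707 × 0.3125 = 0.2209 in.
Total length L = 9.5 in; A_we = 0.2209 × 9.5 = 2.099 in².
F_nw = 0.6 F_EXX = 0.6 × 100 = 60 ksi.
φR_n = 0.75 × 60 × 2.099 = 94.45 kip.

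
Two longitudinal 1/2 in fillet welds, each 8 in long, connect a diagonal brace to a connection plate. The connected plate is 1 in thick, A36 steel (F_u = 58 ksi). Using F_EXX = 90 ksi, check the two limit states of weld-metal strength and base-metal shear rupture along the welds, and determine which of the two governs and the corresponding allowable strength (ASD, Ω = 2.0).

R_n/Ω ≈ 153 kips (weld metal governs)

t_e = 0.707 × 0.5 = 0.3535 in; L = 16 in.
Weld metal: R_n/Ω = (1/2.0) × 0.6 × 90 × 0.3535 × 16 = 152.7 kips.
Base metal (shear rupture): R_n/Ω = (1/2.0) × 0.6 × 58 × 1 × 16 = 278.4 kips.
Governing: weld metal.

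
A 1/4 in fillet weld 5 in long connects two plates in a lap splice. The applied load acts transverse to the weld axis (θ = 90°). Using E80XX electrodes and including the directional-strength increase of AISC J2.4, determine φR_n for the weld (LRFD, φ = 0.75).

φR_n ≈ 47.7 kip

E80XX → F_EXX = 80 ksi.
t_e = 0.707 × 0.25 = 0.1767 in; A_we = 0.1767 × 5 = 0.8837 in².
Directional factor: 1.0 + 0.5 sin^1.5(90°) = 1.5.
F_nw = 0.6 × 80 × 1.5 = 72 ksi.
φR_n = 0.75 × 72 × 0.8837 = 47.72 kip.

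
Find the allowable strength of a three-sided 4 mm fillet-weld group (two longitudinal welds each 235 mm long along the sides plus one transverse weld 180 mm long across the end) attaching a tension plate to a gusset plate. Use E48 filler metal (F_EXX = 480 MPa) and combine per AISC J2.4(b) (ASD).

t_e = 0.707 × 4 = 2.828 mm.
R_nwl = 0.6 × 480 × 2.828 × 470 × 10⁻³ = 382.8 kN (longitudinal, 2 welds).
R_nwt = 0.6 × 480 × 2.828 × 180 × 10⁻³ = 146.6 kN (transverse, base value).
(i) R_nwl + R_nwt = 529.4 kN; (ii) 0.85 R_nwl + 1.5 R_nwt = 545.3 kN.
R_n = max = 545.3 kN [governs: (ii)]; R_n/Ω = 272.6 kN.

R_n/Ω ≈ 273 kN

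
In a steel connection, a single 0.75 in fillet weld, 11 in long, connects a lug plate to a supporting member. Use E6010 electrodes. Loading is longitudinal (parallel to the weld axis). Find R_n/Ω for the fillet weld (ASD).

R_n/Ω ≈ 105 kips

E60XX → F_EXX = 60 ksi.
Effective throat t_e = 0.707 × 0.75 = 0.5302 in.
Total length L = 11 in; A_we = 0.5302 × 11 = 5.833 in².
F_nw = 0.6 F_EXX = 0.6 × 60 = 36 ksi.
R_n = 36 × 5.833 = 210 kips; R_n/Ω = 210/2.0 = 105 kips.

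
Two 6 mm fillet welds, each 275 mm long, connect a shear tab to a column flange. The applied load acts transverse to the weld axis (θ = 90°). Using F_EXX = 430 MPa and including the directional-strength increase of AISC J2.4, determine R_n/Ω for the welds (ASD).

t_e = 0.707 × 6 = 4.242 mm; A_we = 4.242 × 550 = 2333 mm².
Directional factor: 1.0 + 0.5 sin^1.5(90°) = 1.5.
F_nw = 0.6 × 430 × 1.5 = 387 MPa.
R_n/Ω = (387 × 2333) / 2.0 × 10⁻³ = 451.5 kN.

R_n/Ω ≈ 451 kN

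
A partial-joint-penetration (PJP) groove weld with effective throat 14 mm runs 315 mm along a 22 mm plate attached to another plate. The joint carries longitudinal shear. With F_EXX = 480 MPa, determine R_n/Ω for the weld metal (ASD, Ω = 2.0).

R_n/Ω ≈ 635 kN

Effective throat (given) t_e = 14 mm.
A_we = 14 × 315 = 4410 mm².
F_nw = 0.6 F_EXX = 288 MPa.
R_n/Ω = (288 × 4410) / 2.0 × 10⁻³ = 635 kN.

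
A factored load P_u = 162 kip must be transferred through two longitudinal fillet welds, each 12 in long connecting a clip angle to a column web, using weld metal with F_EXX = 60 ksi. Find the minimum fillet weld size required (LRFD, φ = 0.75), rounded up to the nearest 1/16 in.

w = 3/8 in

Total weld length L = 24 in.
Required throat t_e = P_u / (φ × 0.6 F_EXX × L) = 162 / (0.75 × 0.6 × 60 × 24) = 0.25 in.
Required leg w = t_e / 0.707 = 0.3536 in → use 3/8 in.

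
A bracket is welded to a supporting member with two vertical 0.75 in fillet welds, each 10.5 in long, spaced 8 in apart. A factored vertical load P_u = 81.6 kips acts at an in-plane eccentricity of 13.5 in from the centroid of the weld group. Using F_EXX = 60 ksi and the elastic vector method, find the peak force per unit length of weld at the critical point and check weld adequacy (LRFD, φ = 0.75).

Total weld length L_w = 21 in. Treat welds as unit-width lines.
Polar moment about centroid: J = 2[d³/12 + d(b/2)²] = 2[10.5³/12 + 10.5×4²] = 528.9 in³.
Direct shear f_v = P/L_w = 81.6 / 21 = 3.886 kip/in (vertical).
Torsion M = P·e = 81.6 × 13.5 = 1101.6 kip·in.
Critical point at (x, y) = (4, 5.25) from centroid. f_tx = M·y/J = 10.93 kip/in; f_ty = M·x/J = 8.331 kip/in.
Resultant f_max = √[f_tx² + (f_v + f_ty)²] = √[10.93² + (3.886 + 8.331)²] = 16.39 kip/in.
Capacity per unit length: φr_n = 0.75 × 0.6 × 60 × (0.707 × 0.75) = 14.32 kip/in.
16.39 > 14.32 → NOT adequate.

f_max ≈ 16.4 kip/in; NOT adequate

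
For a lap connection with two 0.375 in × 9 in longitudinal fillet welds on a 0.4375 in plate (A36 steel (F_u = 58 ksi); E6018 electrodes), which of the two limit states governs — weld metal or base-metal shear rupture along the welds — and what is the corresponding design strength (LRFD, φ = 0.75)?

φR_n ≈ 129 kip (weld metal governs)

E60XX → F_EXX = 60 ksi.
t_e = 0.707 × 0.375 = 0.2651 in; L = 18 in.
Weld metal: φR_n = 0.75 × 0.6 × 60 × 0.2651 × 18 = 128.9 kip.
Base metal (shear rupture): φR_n = 0.75 × 0.6 × 58 × 0.4375 × 18 = 205.5 kip.
Governing: weld metal.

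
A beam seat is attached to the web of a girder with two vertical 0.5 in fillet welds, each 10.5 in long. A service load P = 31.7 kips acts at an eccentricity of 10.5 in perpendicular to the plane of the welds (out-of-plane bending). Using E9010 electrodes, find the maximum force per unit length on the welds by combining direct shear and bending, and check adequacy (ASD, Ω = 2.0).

f_max ≈ 9.18 kip/in; adequate

E90XX → F_EXX = 90 ksi.
L_w = 2 × 10.5 = 21 in; section modulus (unit throat) S = 2 × L²/6 = 36.75 in².
Direct shear f_v = P/L_w = 31.7/21 = 1.51 kip/in.
Moment M = P × e = 31.7 × 10.5 = 332.85 kip·in; bending f_b = M/S = 9.057 kip/in.
f_max = √(f_v² + f_b²) = √(1.51² + 9.057²) = 9.182 kip/in.
r_n/Ω = (1/2.0) × 0.6 × 90 × (0.707 × 0.5) = 9.544 kip/in → adequate.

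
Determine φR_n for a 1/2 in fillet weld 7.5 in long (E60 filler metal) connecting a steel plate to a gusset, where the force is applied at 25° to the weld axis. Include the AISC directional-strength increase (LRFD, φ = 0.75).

φR_n ≈ 81.4 kips

E60XX → F_EXX = 60 ksi.
t_e = 0.707 × 0.5 = 0.3535 in; A_we = 0.3535 × 7.5 = 2.651 in².
Directional factor: 1.0 + 0.5 sin^1.5(25°) = 1.137.
F_nw = 0.6 × 60 × 1.137 = 40.95 ksi.
φR_n = 0.75 × 40.95 × 2.651 = 81.42 kips.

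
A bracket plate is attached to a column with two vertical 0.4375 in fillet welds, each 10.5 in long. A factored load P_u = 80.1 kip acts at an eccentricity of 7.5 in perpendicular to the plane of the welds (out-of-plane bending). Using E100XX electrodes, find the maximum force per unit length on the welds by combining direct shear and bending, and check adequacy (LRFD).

f_max ≈ 16.8 kip/in; NOT adequate

E100XX → F_EXX = 100 ksi.
L_w = 2 × 10.5 = 21 in; section modulus (unit throat) S = 2 × L²/6 = 36.75 in².
Direct shear f_v = P/L_w = 80.1/21 = 3.814 kip/in.
Moment M = P × e = 80.1 × 7.5 = 600.75 kip·in; bending f_b = M/S = 16.35 kip/in.
f_max = √(f_v² + f_b²) = √(3.814² + 16.35²) = 16.79 kip/in.
φr_n = 0.75 × 0.6 × 100 × (0.707 × 0.4375) = 13.92 kip/in → NOT adequate.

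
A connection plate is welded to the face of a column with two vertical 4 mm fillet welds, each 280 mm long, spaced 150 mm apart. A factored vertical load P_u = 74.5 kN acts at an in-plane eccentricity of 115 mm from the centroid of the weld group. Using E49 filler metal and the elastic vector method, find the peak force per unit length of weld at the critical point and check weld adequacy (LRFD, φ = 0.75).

f_max ≈ 288 N/mm; adequate

E49XX → F_EXX = 490 MPa.
Total weld length L_w = 560 mm. Treat welds as unit-width lines.
Polar moment about centroid: J = 2[d³/12 + d(b/2)²] = 2[280³/12 + 280×75²] = 6809000 mm³.
Direct shear f_v = P/L_w = 74.5×10³ / 560 = 133 N/mm (vertical).
Torsion M = P·e = 74.5×10³ × 115 = 8567500 N·mm.
Critical point at (x, y) = (75, 140) from centroid. f_tx = M·y/J = 176.2 N/mm; f_ty = M·x/J = 94.37 N/mm.
Resultant f_max = √[f_tx² + (f_v + f_ty)²] = √[176.2² + (133 + 94.37)²] = 287.7 N/mm.
Capacity per unit length: φr_n = 0.75 × 0.6 × 490 × (0.707 × 4) = 623.6 N/mm.
287.7 ≤ 623.6 → adequate.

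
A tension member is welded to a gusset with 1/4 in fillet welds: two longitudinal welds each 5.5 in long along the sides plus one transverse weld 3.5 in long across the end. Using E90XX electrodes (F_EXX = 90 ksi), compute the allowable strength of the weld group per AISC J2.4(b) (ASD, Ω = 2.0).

R_n/Ω ≈ 69.7 kips

t_e = 0.707 × 0.25 = 0.1767 in.
R_nwl = 0.6 × 90 × 0.1767 × 11 = 105 kips (longitudinal, 2 welds).
R_nwt = 0.6 × 90 × 0.1767 × 3.5 = 33.41 kips (transverse, base value).
(i) R_nwl + R_nwt = 138.4 kips; (ii) 0.85 R_nwl + 1.5 R_nwt = 139.3 kips.
R_n = max = 139.3 kips [governs: (ii)]; R_n/Ω = 69.67 kips.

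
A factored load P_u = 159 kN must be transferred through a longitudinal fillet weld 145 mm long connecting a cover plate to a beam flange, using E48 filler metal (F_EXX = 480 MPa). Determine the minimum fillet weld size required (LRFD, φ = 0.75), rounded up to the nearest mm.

w = 8 mm

Total weld length L = 145 mm.
Required throat t_e = P_u / (φ × 0.6 F_EXX × L) = 159 / (0.75 × 0.6 × 480 × 145 × 10⁻³) = 5.077 mm.
Required leg w = t_e / 0.707 = 7.181 mm → use 8 mm.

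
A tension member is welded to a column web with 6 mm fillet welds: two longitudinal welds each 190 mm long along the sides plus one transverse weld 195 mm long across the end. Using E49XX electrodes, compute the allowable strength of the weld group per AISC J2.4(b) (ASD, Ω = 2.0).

R_n/Ω ≈ 384 kN

E49XX → F_EXX = 490 MPa.
t_e = 0.707 × 6 = 4.242 mm.
R_nwl = 0.6 × 490 × 4.242 × 380 × 10⁻³ = 473.9 kN (longitudinal, 2 welds).
R_nwt = 0.6 × 490 × 4.242 × 195 × 10⁻³ = 243.2 kN (transverse, base value).
(i) R_nwl + R_nwt = 717.1 kN; (ii) 0.85 R_nwl + 1.5 R_nwt = 767.6 kN.
R_n = max = 767.6 kN [governs: (ii)]; R_n/Ω = 383.8 kN.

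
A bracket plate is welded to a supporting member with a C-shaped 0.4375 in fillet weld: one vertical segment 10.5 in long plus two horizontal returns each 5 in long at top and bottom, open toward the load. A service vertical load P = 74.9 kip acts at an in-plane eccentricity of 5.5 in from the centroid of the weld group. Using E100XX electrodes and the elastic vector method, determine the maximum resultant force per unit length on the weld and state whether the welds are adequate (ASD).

f_max ≈ 8.91 kip/in; adequate

E100XX → F_EXX = 100 ksi.
Total weld length L_w = 20.5 in. Treat welds as unit-width lines.
Centroid: x̄ = 2×5×2.5 / 20.5 = 1.22 in from the vertical weld.
Polar moment about centroid: J = I_x + I_y = [10.5³/12 + 2×5×5.25²] + [10.5×1.22² + 2(5³/12 + 5×1.28²)] = 424.9 in³.
Direct shear f_v = P/L_w = 74.9 / 20.5 = 3.654 kip/in (vertical).
Torsion M = P·e = 74.9 × 5.5 = 411.95 kip·in.
Critical point at (x, y) = (3.78, 5.25) from centroid. f_tx = M·y/J = 5.09 kip/in; f_ty = M·x/J = 3.665 kip/in.
Resultant f_max = √[f_tx² + (f_v + f_ty)²] = √[5.09² + (3.654 + 3.665)²] = 8.914 kip/in.
Capacity per unit length: r_n/Ω = (1/2.0) × 0.6 × 100 × (0.707 × 0.4375) = 9.279 kip/in.
8.914 ≤ 9.279 → adequate.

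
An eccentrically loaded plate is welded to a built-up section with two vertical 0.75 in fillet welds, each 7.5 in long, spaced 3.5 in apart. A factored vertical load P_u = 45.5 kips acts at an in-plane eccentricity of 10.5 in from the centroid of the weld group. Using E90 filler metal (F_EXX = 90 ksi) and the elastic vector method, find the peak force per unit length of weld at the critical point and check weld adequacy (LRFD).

Total weld length L_w = 15 in. Treat welds as unit-width lines.
Polar moment about centroid: J = 2[d³/12 + d(b/2)²] = 2[7.5³/12 + 7.5×1.75²] = 116.2 in³.
Direct shear f_v = P/L_w = 45.5 / 15 = 3.033 kip/in (vertical).
Torsion M = P·e = 45.5 × 10.5 = 477.75 kip·in.
Critical point at (x, y) = (1.75, 3.75) from centroid. f_tx = M·y/J = 15.41 kip/in; f_ty = M·x/J = 7.192 kip/in.
Resultant f_max = √[f_tx² + (f_v + f_ty)²] = √[15.41² + (3.033 + 7.192)²] = 18.49 kip/in.
Capacity per unit length: φr_n = 0.75 × 0.6 × 90 × (0.707 × 0.75) = 21.48 kip/in.
18.49 ≤ 21.48 → adequate.

f_max ≈ 18.5 kip/in; adequate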